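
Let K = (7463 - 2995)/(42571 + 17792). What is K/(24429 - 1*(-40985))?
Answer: 2234/1974292641 ≈ 1.1315e-6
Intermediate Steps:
K = 4468/60363 ≈ 0.074019
K/(24429 - 1*(-40985)) = 4468/(60363*(24429 - 1*(-40985))) = 4468/(60363*(24429 + 40985)) = (4468/60363)/65414 = (4468/60363)*(1/65414) = 2234/1974292641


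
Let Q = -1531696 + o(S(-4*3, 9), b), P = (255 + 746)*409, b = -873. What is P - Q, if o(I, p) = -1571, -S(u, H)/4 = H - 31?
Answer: 1942676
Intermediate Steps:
S(u, H) = 124 - 4*H (S(u, H) = -4*(H - 31) = -4*(-31 + H) = 124 - 4*H)
P = 409409 (P = 1001*409 = 409409)
Q = -1533267 (Q = -1531696 - 1571 = -1533267)
P - Q = 409409 - 1*(-1533267) = 409409 + 1533267 = 1942676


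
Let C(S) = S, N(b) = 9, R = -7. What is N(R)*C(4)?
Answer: 36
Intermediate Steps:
N(R)*C(4) = 9*4 = 36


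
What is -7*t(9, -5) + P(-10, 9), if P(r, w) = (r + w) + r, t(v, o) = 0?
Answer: -11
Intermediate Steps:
P(r, w) = w + 2*r
-7*t(9, -5) + P(-10, 9) = -7*0 + (9 + 2*(-10)) = 0 + (9 - 20) = 0 - 11 = -11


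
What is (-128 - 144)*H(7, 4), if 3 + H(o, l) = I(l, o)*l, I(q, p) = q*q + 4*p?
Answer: -47056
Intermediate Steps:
I(q, p) = q**2 + 4*p
H(o, l) = -3 + l*(l**2 + 4*o) (H(o, l) = -3 + (l**2 + 4*o)*l = -3 + l*(l**2 + 4*o))
(-128 - 144)*H(7, 4) = (-128 - 144)*(-3 + 4*(4**2 + 4*7)) = -272*(-3 + 4*(16 + 28)) = -272*(-3 + 4*44) = -272*(-3 + 176) = -272*173 = -47056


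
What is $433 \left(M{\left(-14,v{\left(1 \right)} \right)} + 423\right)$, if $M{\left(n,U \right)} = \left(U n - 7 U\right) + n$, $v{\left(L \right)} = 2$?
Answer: $158911$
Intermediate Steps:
$M{\left(n,U \right)} = n - 7 U + U n$ ($M{\left(n,U \right)} = \left(- 7 U + U n\right) + n = n - 7 U + U n$)
$433 \left(M{\left(-14,v{\left(1 \right)} \right)} + 423\right) = 433 \left(\left(-14 - 14 + 2 \left(-14\right)\right) + 423\right) = 433 \left(\left(-14 - 14 - 28\right) + 423\right) = 433 \left(-56 + 423\right) = 433 \cdot 367 = 158911$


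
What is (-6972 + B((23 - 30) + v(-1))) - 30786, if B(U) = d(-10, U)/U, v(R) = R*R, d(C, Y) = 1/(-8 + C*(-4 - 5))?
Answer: -18576937/492 ≈ -37758.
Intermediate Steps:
d(C, Y) = 1/(-8 - 9*C) (d(C, Y) = 1/(-8 + C*(-9)) = 1/(-8 - 9*C))
v(R) = R²
B(U) = 1/(82*U) (B(U) = (-1/(8 + 9*(-10)))/U = (-1/(8 - 90))/U = (-1/(-82))/U = (-1*(-1/82))/U = 1/(82*U))
(-6972 + B((23 - 30) + v(-1))) - 30786 = (-6972 + 1/(82*((23 - 30) + (-1)²))) - 30786 = (-6972 + 1/(82*(-7 + 1))) - 30786 = (-6972 + (1/82)/(-6)) - 30786 = (-6972 + (1/82)*(-⅙)) - 30786 = (-6972 - 1/492) - 30786 = -3430225/492 - 30786 = -18576937/492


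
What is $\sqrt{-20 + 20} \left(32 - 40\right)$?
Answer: $0$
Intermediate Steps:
$\sqrt{-20 + 20} \left(32 - 40\right) = \sqrt{0} \left(-8\right) = 0 \left(-8\right) = 0$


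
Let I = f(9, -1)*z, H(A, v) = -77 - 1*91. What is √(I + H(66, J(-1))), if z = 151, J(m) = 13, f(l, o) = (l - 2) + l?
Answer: 2*√562 ≈ 47.413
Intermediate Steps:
f(l, o) = -2 + 2*l (f(l, o) = (-2 + l) + l = -2 + 2*l)
H(A, v) = -168 (H(A, v) = -77 - 91 = -168)
I = 2416 (I = (-2 + 2*9)*151 = (-2 + 18)*151 = 16*151 = 2416)
√(I + H(66, J(-1))) = √(2416 - 168) = √2248 = 2*√562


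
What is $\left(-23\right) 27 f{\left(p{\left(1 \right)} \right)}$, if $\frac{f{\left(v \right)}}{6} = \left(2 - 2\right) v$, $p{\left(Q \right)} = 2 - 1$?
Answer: $0$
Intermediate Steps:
$p{\left(Q \right)} = 1$
$f{\left(v \right)} = 0$ ($f{\left(v \right)} = 6 \left(2 - 2\right) v = 6 \cdot 0 v = 6 \cdot 0 = 0$)
$\left(-23\right) 27 f{\left(p{\left(1 \right)} \right)} = \left(-23\right) 27 \cdot 0 = \left(-621\right) 0 = 0$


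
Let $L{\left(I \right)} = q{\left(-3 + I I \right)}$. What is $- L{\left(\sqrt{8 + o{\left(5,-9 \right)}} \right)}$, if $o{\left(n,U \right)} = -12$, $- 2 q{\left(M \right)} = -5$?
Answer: $- \frac{5}{2} \approx -2.5$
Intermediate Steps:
$q{\left(M \right)} = \frac{5}{2}$ ($q{\left(M \right)} = \left(- \frac{1}{2}\right) \left(-5\right) = \frac{5}{2}$)
$L{\left(I \right)} = \frac{5}{2}$
$- L{\left(\sqrt{8 + o{\left(5,-9 \right)}} \right)} = \left(-1\right) \frac{5}{2} = - \frac{5}{2}$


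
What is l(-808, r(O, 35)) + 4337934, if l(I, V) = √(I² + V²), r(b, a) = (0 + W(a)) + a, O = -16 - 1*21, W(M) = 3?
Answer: 4337934 + 2*√163577 ≈ 4.3387e+6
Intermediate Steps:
O = -37 (O = -16 - 21 = -37)
r(b, a) = 3 + a (r(b, a) = (0 + 3) + a = 3 + a)
l(-808, r(O, 35)) + 4337934 = √((-808)² + (3 + 35)²) + 4337934 = √(652864 + 38²) + 4337934 = √(652864 + 1444) + 4337934 = √654308 + 4337934 = 2*√163577 + 4337934 = 4337934 + 2*√163577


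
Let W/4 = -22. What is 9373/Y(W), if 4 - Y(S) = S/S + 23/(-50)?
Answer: 468650/173 ≈ 2709.0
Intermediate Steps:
W = -88 (W = 4*(-22) = -88)
Y(S) = 173/50 (Y(S) = 4 - (S/S + 23/(-50)) = 4 - (1 + 23*(-1/50)) = 4 - (1 - 23/50) = 4 - 1*27/50 = 4 - 27/50 = 173/50)
9373/Y(W) = 9373/(173/50) = 9373*(50/173) = 468650/173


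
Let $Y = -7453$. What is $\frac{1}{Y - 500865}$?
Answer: $- \frac{1}{508318} \approx -1.9673 \cdot 10^{-6}$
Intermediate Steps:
$\frac{1}{Y - 500865} = \frac{1}{-7453 - 500865} = \frac{1}{-508318} = - \frac{1}{508318}$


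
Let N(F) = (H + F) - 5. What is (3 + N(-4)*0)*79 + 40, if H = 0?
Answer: 277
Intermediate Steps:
N(F) = -5 + F (N(F) = (0 + F) - 5 = F - 5 = -5 + F)
(3 + N(-4)*0)*79 + 40 = (3 + (-5 - 4)*0)*79 + 40 = (3 - 9*0)*79 + 40 = (3 + 0)*79 + 40 = 3*79 + 40 = 237 + 40 = 277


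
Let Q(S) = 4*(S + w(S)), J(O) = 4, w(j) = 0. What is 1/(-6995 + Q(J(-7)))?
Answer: -1/6979 ≈ -0.00014329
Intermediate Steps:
Q(S) = 4*S (Q(S) = 4*(S + 0) = 4*S)
1/(-6995 + Q(J(-7))) = 1/(-6995 + 4*4) = 1/(-6995 + 16) = 1/(-6979) = -1/6979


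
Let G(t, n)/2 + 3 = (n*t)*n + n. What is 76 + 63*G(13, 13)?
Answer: 278158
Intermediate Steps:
G(t, n) = -6 + 2*n + 2*t*n² (G(t, n) = -6 + 2*((n*t)*n + n) = -6 + 2*(t*n² + n) = -6 + 2*(n + t*n²) = -6 + (2*n + 2*t*n²) = -6 + 2*n + 2*t*n²)
76 + 63*G(13, 13) = 76 + 63*(-6 + 2*13 + 2*13*13²) = 76 + 63*(-6 + 26 + 2*13*169) = 76 + 63*(-6 + 26 + 4394) = 76 + 63*4414 = 76 + 278082 = 278158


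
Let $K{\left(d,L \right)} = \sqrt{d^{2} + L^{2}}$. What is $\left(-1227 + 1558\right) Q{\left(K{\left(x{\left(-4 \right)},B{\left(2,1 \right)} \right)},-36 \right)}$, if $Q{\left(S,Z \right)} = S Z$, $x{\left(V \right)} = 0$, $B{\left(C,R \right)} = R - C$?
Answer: $-11916$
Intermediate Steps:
$K{\left(d,L \right)} = \sqrt{L^{2} + d^{2}}$
$\left(-1227 + 1558\right) Q{\left(K{\left(x{\left(-4 \right)},B{\left(2,1 \right)} \right)},-36 \right)} = \left(-1227 + 1558\right) \sqrt{\left(1 - 2\right)^{2} + 0^{2}} \left(-36\right) = 331 \sqrt{\left(1 - 2\right)^{2} + 0} \left(-36\right) = 331 \sqrt{\left(-1\right)^{2} + 0} \left(-36\right) = 331 \sqrt{1 + 0} \left(-36\right) = 331 \sqrt{1} \left(-36\right) = 331 \cdot 1 \left(-36\right) = 331 \left(-36\right) = -11916$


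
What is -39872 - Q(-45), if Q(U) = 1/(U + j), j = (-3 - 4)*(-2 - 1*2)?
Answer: -677823/17 ≈ -39872.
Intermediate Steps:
j = 28 (j = -7*(-2 - 2) = -7*(-4) = 28)
Q(U) = 1/(28 + U) (Q(U) = 1/(U + 28) = 1/(28 + U))
-39872 - Q(-45) = -39872 - 1/(28 - 45) = -39872 - 1/(-17) = -39872 - 1*(-1/17) = -39872 + 1/17 = -677823/17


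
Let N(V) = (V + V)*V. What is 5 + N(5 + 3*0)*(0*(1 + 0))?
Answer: 5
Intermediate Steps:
N(V) = 2*V**2 (N(V) = (2*V)*V = 2*V**2)
5 + N(5 + 3*0)*(0*(1 + 0)) = 5 + (2*(5 + 3*0)**2)*(0*(1 + 0)) = 5 + (2*(5 + 0)**2)*(0*1) = 5 + (2*5**2)*0 = 5 + (2*25)*0 = 5 + 50*0 = 5 + 0 = 5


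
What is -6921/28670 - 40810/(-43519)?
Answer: 124118243/178241390 ≈ 0.69635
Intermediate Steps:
-6921/28670 - 40810/(-43519) = -6921*1/28670 - 40810*(-1/43519) = -6921/28670 + 5830/6217 = 124118243/178241390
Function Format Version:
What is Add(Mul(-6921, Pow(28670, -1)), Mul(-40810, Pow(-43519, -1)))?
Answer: Rational(124118243, 178241390) ≈ 0.69635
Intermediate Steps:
Add(Mul(-6921, Pow(28670, -1)), Mul(-40810, Pow(-43519, -1))) = Add(Mul(-6921, Rational(1, 28670)), Mul(-40810, Rational(-1, 43519))) = Add(Rational(-6921, 28670), Rational(5830, 6217)) = Rational(124118243, 178241390)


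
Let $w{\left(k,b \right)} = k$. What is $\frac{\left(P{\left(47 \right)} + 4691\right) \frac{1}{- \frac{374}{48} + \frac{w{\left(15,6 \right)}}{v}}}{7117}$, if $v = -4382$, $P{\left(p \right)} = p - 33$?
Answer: $- \frac{247407720}{2917236949} \approx -0.084809$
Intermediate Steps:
$P{\left(p \right)} = -33 + p$
$\frac{\left(P{\left(47 \right)} + 4691\right) \frac{1}{- \frac{374}{48} + \frac{w{\left(15,6 \right)}}{v}}}{7117} = \frac{\left(\left(-33 + 47\right) + 4691\right) \frac{1}{- \frac{374}{48} + \frac{15}{-4382}}}{7117} = \frac{14 + 4691}{\left(-374\right) \frac{1}{48} + 15 \left(- \frac{1}{4382}\right)} \frac{1}{7117} = \frac{4705}{- \frac{187}{24} - \frac{15}{4382}} \cdot \frac{1}{7117} = \frac{4705}{- \frac{409897}{52584}} \cdot \frac{1}{7117} = 4705 \left(- \frac{52584}{409897}\right) \frac{1}{7117} = \left(- \frac{247407720}{409897}\right) \frac{1}{7117} = - \frac{247407720}{2917236949}$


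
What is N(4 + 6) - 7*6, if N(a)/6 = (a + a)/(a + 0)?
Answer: -30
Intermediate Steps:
N(a) = 12 (N(a) = 6*((a + a)/(a + 0)) = 6*((2*a)/a) = 6*2 = 12)
N(4 + 6) - 7*6 = 12 - 7*6 = 12 - 42 = -30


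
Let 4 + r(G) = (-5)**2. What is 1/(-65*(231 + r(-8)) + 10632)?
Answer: -1/5748 ≈ -0.00017397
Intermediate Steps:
r(G) = 21 (r(G) = -4 + (-5)**2 = -4 + 25 = 21)
1/(-65*(231 + r(-8)) + 10632) = 1/(-65*(231 + 21) + 10632) = 1/(-65*252 + 10632) = 1/(-16380 + 10632) = 1/(-5748) = -1/5748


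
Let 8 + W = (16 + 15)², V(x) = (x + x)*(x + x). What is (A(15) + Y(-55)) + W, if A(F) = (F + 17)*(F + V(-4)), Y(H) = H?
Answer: 3426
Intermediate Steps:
V(x) = 4*x² (V(x) = (2*x)*(2*x) = 4*x²)
A(F) = (17 + F)*(64 + F) (A(F) = (F + 17)*(F + 4*(-4)²) = (17 + F)*(F + 4*16) = (17 + F)*(F + 64) = (17 + F)*(64 + F))
W = 953 (W = -8 + (16 + 15)² = -8 + 31² = -8 + 961 = 953)
(A(15) + Y(-55)) + W = ((1088 + 15² + 81*15) - 55) + 953 = ((1088 + 225 + 1215) - 55) + 953 = (2528 - 55) + 953 = 2473 + 953 = 3426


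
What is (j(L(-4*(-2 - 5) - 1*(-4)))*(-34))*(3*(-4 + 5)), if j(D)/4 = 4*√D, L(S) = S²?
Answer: -52224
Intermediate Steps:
j(D) = 16*√D (j(D) = 4*(4*√D) = 16*√D)
(j(L(-4*(-2 - 5) - 1*(-4)))*(-34))*(3*(-4 + 5)) = ((16*√((-4*(-2 - 5) - 1*(-4))²))*(-34))*(3*(-4 + 5)) = ((16*√((-4*(-7) + 4)²))*(-34))*(3*1) = ((16*√((28 + 4)²))*(-34))*3 = ((16*√(32²))*(-34))*3 = ((16*√1024)*(-34))*3 = ((16*32)*(-34))*3 = (512*(-34))*3 = -17408*3 = -52224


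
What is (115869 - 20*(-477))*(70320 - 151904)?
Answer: -10231367856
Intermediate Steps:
(115869 - 20*(-477))*(70320 - 151904) = (115869 + 9540)*(-81584) = 125409*(-81584) = -10231367856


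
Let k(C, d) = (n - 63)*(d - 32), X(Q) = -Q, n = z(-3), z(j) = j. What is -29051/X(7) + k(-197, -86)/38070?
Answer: 184337681/44415 ≈ 4150.3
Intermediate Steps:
n = -3
k(C, d) = 2112 - 66*d (k(C, d) = (-3 - 63)*(d - 32) = -66*(-32 + d) = 2112 - 66*d)
-29051/X(7) + k(-197, -86)/38070 = -29051/((-1*7)) + (2112 - 66*(-86))/38070 = -29051/(-7) + (2112 + 5676)*(1/38070) = -29051*(-1/7) + 7788*(1/38070) = 29051/7 + 1298/6345 = 184337681/44415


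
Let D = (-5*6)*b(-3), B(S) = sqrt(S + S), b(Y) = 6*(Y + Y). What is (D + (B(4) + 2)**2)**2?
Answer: 1192592 + 17472*sqrt(2) ≈ 1.2173e+6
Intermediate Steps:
b(Y) = 12*Y (b(Y) = 6*(2*Y) = 12*Y)
B(S) = sqrt(2)*sqrt(S) (B(S) = sqrt(2*S) = sqrt(2)*sqrt(S))
D = 1080 (D = (-5*6)*(12*(-3)) = -30*(-36) = 1080)
(D + (B(4) + 2)**2)**2 = (1080 + (sqrt(2)*sqrt(4) + 2)**2)**2 = (1080 + (sqrt(2)*2 + 2)**2)**2 = (1080 + (2*sqrt(2) + 2)**2)**2 = (1080 + (2 + 2*sqrt(2))**2)**2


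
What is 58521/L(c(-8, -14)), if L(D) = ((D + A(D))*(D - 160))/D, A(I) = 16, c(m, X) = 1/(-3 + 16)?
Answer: -253591/144837 ≈ -1.7509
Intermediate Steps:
c(m, X) = 1/13
L(D) = (-160 + D)*(16 + D)/D (L(D) = ((D + 16)*(D - 160))/D = ((16 + D)*(-160 + D))/D = ((-160 + D)*(16 + D))/D = (-160 + D)*(16 + D)/D)
58521/L(c(-8, -14)) = 58521/(-144 + 1/13 - 2560/1/13) = 58521/(-144 + 1/13 - 2560*13) = 58521/(-144 + 1/13 - 33280) = 58521/(-434511/13) = 58521*(-13/434511) = -253591/144837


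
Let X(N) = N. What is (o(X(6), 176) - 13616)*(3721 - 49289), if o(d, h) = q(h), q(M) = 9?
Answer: 620043776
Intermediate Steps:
o(d, h) = 9
(o(X(6), 176) - 13616)*(3721 - 49289) = (9 - 13616)*(3721 - 49289) = -13607*(-45568) = 620043776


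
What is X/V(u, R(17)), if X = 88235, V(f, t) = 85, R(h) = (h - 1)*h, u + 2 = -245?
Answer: 17647/17 ≈ 1038.1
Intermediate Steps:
u = -247 (u = -2 - 245 = -247)
R(h) = h*(-1 + h) (R(h) = (-1 + h)*h = h*(-1 + h))
X/V(u, R(17)) = 88235/85 = 88235*(1/85) = 17647/17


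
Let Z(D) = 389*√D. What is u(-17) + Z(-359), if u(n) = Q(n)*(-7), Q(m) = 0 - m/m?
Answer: 7 + 389*I*√359 ≈ 7.0 + 7370.5*I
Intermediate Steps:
Q(m) = -1 (Q(m) = 0 - 1*1 = 0 - 1 = -1)
u(n) = 7 (u(n) = -1*(-7) = 7)
u(-17) + Z(-359) = 7 + 389*√(-359) = 7 + 389*(I*√359) = 7 + 389*I*√359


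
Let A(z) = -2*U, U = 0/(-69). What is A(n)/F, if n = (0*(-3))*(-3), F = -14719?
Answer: 0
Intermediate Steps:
U = 0 (U = 0*(-1/69) = 0)
n = 0 (n = 0*(-3) = 0)
A(z) = 0 (A(z) = -2*0 = 0)
A(n)/F = 0/(-14719) = 0*(-1/14719) = 0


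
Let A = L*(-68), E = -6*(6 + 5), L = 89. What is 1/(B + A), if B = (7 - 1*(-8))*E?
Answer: -1/7042 ≈ -0.00014201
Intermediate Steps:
E = -66 (E = -6*11 = -66)
B = -990 (B = (7 - 1*(-8))*(-66) = (7 + 8)*(-66) = 15*(-66) = -990)
A = -6052 (A = 89*(-68) = -6052)
1/(B + A) = 1/(-990 - 6052) = 1/(-7042) = -1/7042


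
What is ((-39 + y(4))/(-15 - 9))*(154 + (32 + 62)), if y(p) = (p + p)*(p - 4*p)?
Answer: 1395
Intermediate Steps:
y(p) = -6*p² (y(p) = (2*p)*(-3*p) = -6*p²)
((-39 + y(4))/(-15 - 9))*(154 + (32 + 62)) = ((-39 - 6*4²)/(-15 - 9))*(154 + (32 + 62)) = ((-39 - 6*16)/(-24))*(154 + 94) = ((-39 - 96)*(-1/24))*248 = -135*(-1/24)*248 = (45/8)*248 = 1395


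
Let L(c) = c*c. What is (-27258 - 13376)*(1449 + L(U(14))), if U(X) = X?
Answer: -66842930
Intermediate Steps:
L(c) = c²
(-27258 - 13376)*(1449 + L(U(14))) = (-27258 - 13376)*(1449 + 14²) = -40634*(1449 + 196) = -40634*1645 = -66842930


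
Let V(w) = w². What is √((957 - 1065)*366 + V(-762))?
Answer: 6*√15031 ≈ 735.61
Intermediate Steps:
√((957 - 1065)*366 + V(-762)) = √((957 - 1065)*366 + (-762)²) = √(-108*366 + 580644) = √(-39528 + 580644) = √541116 = 6*√15031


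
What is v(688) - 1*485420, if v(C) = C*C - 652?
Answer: -12728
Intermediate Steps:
v(C) = -652 + C² (v(C) = C² - 652 = -652 + C²)
v(688) - 1*485420 = (-652 + 688²) - 1*485420 = (-652 + 473344) - 485420 = 472692 - 485420 = -12728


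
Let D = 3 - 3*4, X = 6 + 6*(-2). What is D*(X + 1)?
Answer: 45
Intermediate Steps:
X = -6 (X = 6 - 12 = -6)
D = -9 (D = 3 - 12 = -9)
D*(X + 1) = -9*(-6 + 1) = -9*(-5) = 45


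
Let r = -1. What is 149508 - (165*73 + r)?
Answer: 137464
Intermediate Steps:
149508 - (165*73 + r) = 149508 - (165*73 - 1) = 149508 - (12045 - 1) = 149508 - 1*12044 = 149508 - 12044 = 137464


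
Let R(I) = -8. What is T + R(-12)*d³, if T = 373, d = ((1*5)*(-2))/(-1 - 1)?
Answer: -627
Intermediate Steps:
d = 5 (d = (5*(-2))/(-2) = -10*(-½) = 5)
T + R(-12)*d³ = 373 - 8*5³ = 373 - 8*125 = 373 - 1000 = -627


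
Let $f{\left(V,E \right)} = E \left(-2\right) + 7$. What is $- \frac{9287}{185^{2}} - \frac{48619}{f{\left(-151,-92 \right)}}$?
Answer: $- \frac{45020516}{176675} \approx -254.82$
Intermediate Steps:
$f{\left(V,E \right)} = 7 - 2 E$ ($f{\left(V,E \right)} = - 2 E + 7 = 7 - 2 E$)
$- \frac{9287}{185^{2}} - \frac{48619}{f{\left(-151,-92 \right)}} = - \frac{9287}{185^{2}} - \frac{48619}{7 - -184} = - \frac{9287}{34225} - \frac{48619}{7 + 184} = \left(-9287\right) \frac{1}{34225} - \frac{48619}{191} = - \frac{251}{925} - \frac{48619}{191} = - \frac{45020516}{176675}$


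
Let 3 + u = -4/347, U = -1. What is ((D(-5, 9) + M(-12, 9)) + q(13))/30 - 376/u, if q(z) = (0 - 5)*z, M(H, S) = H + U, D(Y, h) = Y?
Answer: 153097/1254 ≈ 122.09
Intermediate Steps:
u = -1045/347 (u = -3 - 4/347 = -1045/347 ≈ -3.0115)
M(H, S) = -1 + H (M(H, S) = H - 1 = -1 + H)
q(z) = -5*z
((D(-5, 9) + M(-12, 9)) + q(13))/30 - 376/u = ((-5 + (-1 - 12)) - 5*13)/30 - 376/(-1045/347) = ((-5 - 13) - 65)*(1/30) - 376*(-347/1045) = (-18 - 65)*(1/30) + 130472/1045 = -83*1/30 + 130472/1045 = -83/30 + 130472/1045 = 153097/1254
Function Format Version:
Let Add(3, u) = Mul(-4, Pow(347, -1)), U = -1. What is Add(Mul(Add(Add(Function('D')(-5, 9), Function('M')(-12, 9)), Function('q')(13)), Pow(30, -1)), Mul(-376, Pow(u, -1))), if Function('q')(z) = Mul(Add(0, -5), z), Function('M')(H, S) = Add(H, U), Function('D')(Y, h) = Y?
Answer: Rational(153097, 1254) ≈ 122.09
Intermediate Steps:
u = Rational(-1045, 347) (u = Add(-3, Mul(-4, Pow(347, -1))) = Add(-3, Mul(-4, Rational(1, 347))) = Add(-3, Rational(-4, 347)) = Rational(-1045, 347) ≈ -3.0115)
Function('M')(H, S) = Add(-1, H) (Function('M')(H, S) = Add(H, -1) = Add(-1, H))
Function('q')(z) = Mul(-5, z)
Add(Mul(Add(Add(Function('D')(-5, 9), Function('M')(-12, 9)), Function('q')(13)), Pow(30, -1)), Mul(-376, Pow(u, -1))) = Add(Mul(Add(Add(-5, Add(-1, -12)), Mul(-5, 13)), Pow(30, -1)), Mul(-376, Pow(Rational(-1045, 347), -1))) = Add(Mul(Add(Add(-5, -13), -65), Rational(1, 30)), Mul(-376, Rational(-347, 1045))) = Add(Mul(Add(-18, -65), Rational(1, 30)), Rational(130472, 1045)) = Add(Mul(-83, Rational(1, 30)), Rational(130472, 1045)) = Add(Rational(-83, 30), Rational(130472, 1045)) = Rational(153097, 1254)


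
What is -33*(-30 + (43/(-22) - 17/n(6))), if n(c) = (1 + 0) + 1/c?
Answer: 21495/14 ≈ 1535.4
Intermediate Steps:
n(c) = 1 + 1/c
-33*(-30 + (43/(-22) - 17/n(6))) = -33*(-30 + (43/(-22) - 17*6/(1 + 6))) = -33*(-30 + (43*(-1/22) - 17/((⅙)*7))) = -33*(-30 + (-43/22 - 17/7/6)) = -33*(-30 + (-43/22 - 17*6/7)) = -33*(-30 + (-43/22 - 102/7)) = -33*(-30 - 2545/154) = -33*(-7165/154) = 21495/14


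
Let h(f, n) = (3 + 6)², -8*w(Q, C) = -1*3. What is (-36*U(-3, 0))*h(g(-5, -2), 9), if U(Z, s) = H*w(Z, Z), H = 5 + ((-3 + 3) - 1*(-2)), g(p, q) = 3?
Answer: -15309/2 ≈ -7654.5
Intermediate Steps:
w(Q, C) = 3/8 (w(Q, C) = -(-1)*3/8 = -⅛*(-3) = 3/8)
H = 7 (H = 5 + (0 + 2) = 5 + 2 = 7)
h(f, n) = 81 (h(f, n) = 9² = 81)
U(Z, s) = 21/8 (U(Z, s) = 7*(3/8) = 21/8)
(-36*U(-3, 0))*h(g(-5, -2), 9) = -36*21/8*81 = -189/2*81 = -15309/2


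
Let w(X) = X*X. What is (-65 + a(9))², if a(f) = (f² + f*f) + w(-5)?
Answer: 14884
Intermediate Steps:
w(X) = X²
a(f) = 25 + 2*f² (a(f) = (f² + f*f) + (-5)² = (f² + f²) + 25 = 2*f² + 25 = 25 + 2*f²)
(-65 + a(9))² = (-65 + (25 + 2*9²))² = (-65 + (25 + 2*81))² = (-65 + (25 + 162))² = (-65 + 187)² = 122² = 14884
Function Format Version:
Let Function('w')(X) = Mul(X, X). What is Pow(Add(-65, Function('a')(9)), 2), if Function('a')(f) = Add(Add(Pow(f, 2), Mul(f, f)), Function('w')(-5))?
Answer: 14884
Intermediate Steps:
Function('w')(X) = Pow(X, 2)
Function('a')(f) = Add(25, Mul(2, Pow(f, 2))) (Function('a')(f) = Add(Add(Pow(f, 2), Mul(f, f)), Pow(-5, 2)) = Add(Add(Pow(f, 2), Pow(f, 2)), 25) = Add(Mul(2, Pow(f, 2)), 25) = Add(25, Mul(2, Pow(f, 2))))
Pow(Add(-65, Function('a')(9)), 2) = Pow(Add(-65, Add(25, Mul(2, Pow(9, 2)))), 2) = Pow(Add(-65, Add(25, Mul(2, 81))), 2) = Pow(Add(-65, Add(25, 162)), 2) = Pow(Add(-65, 187), 2) = Pow(122, 2) = 14884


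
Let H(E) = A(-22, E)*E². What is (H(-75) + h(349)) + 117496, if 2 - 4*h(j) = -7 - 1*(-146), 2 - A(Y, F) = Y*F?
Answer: -36610153/4 ≈ -9.1525e+6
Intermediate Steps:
A(Y, F) = 2 - F*Y (A(Y, F) = 2 - Y*F = 2 - F*Y)
h(j) = -137/4 (h(j) = ½ - (-7 - 1*(-146))/4 = ½ - (-7 + 146)/4 = ½ - ¼*139 = ½ - 139/4 = -137/4)
H(E) = E²*(2 + 22*E) (H(E) = (2 - 1*E*(-22))*E² = (2 + 22*E)*E² = E²*(2 + 22*E))
(H(-75) + h(349)) + 117496 = ((-75)²*(2 + 22*(-75)) - 137/4) + 117496 = (5625*(2 - 1650) - 137/4) + 117496 = (5625*(-1648) - 137/4) + 117496 = (-9270000 - 137/4) + 117496 = -37080137/4 + 117496 = -36610153/4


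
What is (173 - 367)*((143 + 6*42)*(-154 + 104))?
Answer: 3831500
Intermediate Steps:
(173 - 367)*((143 + 6*42)*(-154 + 104)) = -194*(143 + 252)*(-50) = -76630*(-50) = -194*(-19750) = 3831500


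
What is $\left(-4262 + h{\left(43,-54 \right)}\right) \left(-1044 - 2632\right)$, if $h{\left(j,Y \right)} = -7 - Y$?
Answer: $15494340$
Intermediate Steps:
$\left(-4262 + h{\left(43,-54 \right)}\right) \left(-1044 - 2632\right) = \left(-4262 - -47\right) \left(-1044 - 2632\right) = \left(-4262 + \left(-7 + 54\right)\right) \left(-3676\right) = \left(-4262 + 47\right) \left(-3676\right) = \left(-4215\right) \left(-3676\right) = 15494340$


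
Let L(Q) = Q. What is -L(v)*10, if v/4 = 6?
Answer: -240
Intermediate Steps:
v = 24 (v = 4*6 = 24)
-L(v)*10 = -1*24*10 = -24*10 = -240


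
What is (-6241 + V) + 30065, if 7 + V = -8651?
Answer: 15166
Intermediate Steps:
V = -8658 (V = -7 - 8651 = -8658)
(-6241 + V) + 30065 = (-6241 - 8658) + 30065 = -14899 + 30065 = 15166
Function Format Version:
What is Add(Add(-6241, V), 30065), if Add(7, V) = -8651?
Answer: 15166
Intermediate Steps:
V = -8658 (V = Add(-7, -8651) = -8658)
Add(Add(-6241, V), 30065) = Add(Add(-6241, -8658), 30065) = Add(-14899, 30065) = 15166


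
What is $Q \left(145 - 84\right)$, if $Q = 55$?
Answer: $3355$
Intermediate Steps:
$Q \left(145 - 84\right) = 55 \left(145 - 84\right) = 55 \cdot 61 = 3355$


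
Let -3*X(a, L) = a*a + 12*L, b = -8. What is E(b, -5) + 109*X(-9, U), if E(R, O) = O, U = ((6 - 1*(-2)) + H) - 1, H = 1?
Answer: -6436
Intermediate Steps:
U = 8 (U = ((6 - 1*(-2)) + 1) - 1 = ((6 + 2) + 1) - 1 = (8 + 1) - 1 = 9 - 1 = 8)
X(a, L) = -4*L - a**2/3 (X(a, L) = -(a*a + 12*L)/3 = -(a**2 + 12*L)/3 = -4*L - a**2/3)
E(b, -5) + 109*X(-9, U) = -5 + 109*(-4*8 - 1/3*(-9)**2) = -5 + 109*(-32 - 1/3*81) = -5 + 109*(-32 - 27) = -5 + 109*(-59) = -5 - 6431 = -6436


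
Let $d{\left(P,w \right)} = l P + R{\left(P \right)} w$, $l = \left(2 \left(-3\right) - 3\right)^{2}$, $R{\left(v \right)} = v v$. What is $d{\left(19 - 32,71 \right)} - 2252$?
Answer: $8694$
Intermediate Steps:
$R{\left(v \right)} = v^{2}$
$l = 81$ ($l = \left(-6 - 3\right)^{2} = \left(-9\right)^{2} = 81$)
$d{\left(P,w \right)} = 81 P + w P^{2}$ ($d{\left(P,w \right)} = 81 P + P^{2} w = 81 P + w P^{2}$)
$d{\left(19 - 32,71 \right)} - 2252 = \left(19 - 32\right) \left(81 + \left(19 - 32\right) 71\right) - 2252 = - 13 \left(81 - 923\right) - 2252 = \left(-13\right) \left(-842\right) - 2252 = 10946 - 2252 = 8694$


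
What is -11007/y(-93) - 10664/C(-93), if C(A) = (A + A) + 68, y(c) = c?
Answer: 381763/1829 ≈ 208.73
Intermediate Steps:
C(A) = 68 + 2*A (C(A) = 2*A + 68 = 68 + 2*A)
-11007/y(-93) - 10664/C(-93) = -11007/(-93) - 10664/(68 + 2*(-93)) = -11007*(-1/93) - 10664/(68 - 186) = 3669/31 - 10664/(-118) = 3669/31 - 10664*(-1/118) = 3669/31 + 5332/59 = 381763/1829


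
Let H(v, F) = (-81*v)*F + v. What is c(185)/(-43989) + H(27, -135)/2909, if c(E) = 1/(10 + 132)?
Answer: 1844398238227/18170888142 ≈ 101.50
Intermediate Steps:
c(E) = 1/142
H(v, F) = v - 81*F*v (H(v, F) = -81*F*v + v = v - 81*F*v)
c(185)/(-43989) + H(27, -135)/2909 = (1/142)/(-43989) + (27*(1 - 81*(-135)))/2909 = (1/142)*(-1/43989) + (27*(1 + 10935))*(1/2909) = -1/6246438 + (27*10936)*(1/2909) = -1/6246438 + 295272*(1/2909) = -1/6246438 + 295272/2909 = 1844398238227/18170888142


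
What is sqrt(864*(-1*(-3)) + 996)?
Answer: 2*sqrt(897) ≈ 59.900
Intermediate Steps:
sqrt(864*(-1*(-3)) + 996) = sqrt(864*3 + 996) = sqrt(2592 + 996) = sqrt(3588) = 2*sqrt(897)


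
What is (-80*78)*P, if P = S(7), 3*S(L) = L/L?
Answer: -2080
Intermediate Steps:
S(L) = ⅓ (S(L) = (L/L)/3 = (⅓)*1 = ⅓)
P = ⅓ ≈ 0.33333
(-80*78)*P = -80*78*(⅓) = -6240*⅓ = -2080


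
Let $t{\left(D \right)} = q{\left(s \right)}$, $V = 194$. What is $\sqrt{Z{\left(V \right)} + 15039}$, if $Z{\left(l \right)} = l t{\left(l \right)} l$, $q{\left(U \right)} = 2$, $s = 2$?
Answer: $\sqrt{90311} \approx 300.52$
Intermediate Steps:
$t{\left(D \right)} = 2$
$Z{\left(l \right)} = 2 l^{2}$ ($Z{\left(l \right)} = l 2 l = 2 l l = 2 l^{2}$)
$\sqrt{Z{\left(V \right)} + 15039} = \sqrt{2 \cdot 194^{2} + 15039} = \sqrt{2 \cdot 37636 + 15039} = \sqrt{75272 + 15039} = \sqrt{90311}$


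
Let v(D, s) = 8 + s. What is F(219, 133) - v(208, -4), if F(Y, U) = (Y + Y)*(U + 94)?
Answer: 99422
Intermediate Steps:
F(Y, U) = 2*Y*(94 + U) (F(Y, U) = (2*Y)*(94 + U) = 2*Y*(94 + U))
F(219, 133) - v(208, -4) = 2*219*(94 + 133) - (8 - 4) = 2*219*227 - 1*4 = 99426 - 4 = 99422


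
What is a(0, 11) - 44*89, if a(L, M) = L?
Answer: -3916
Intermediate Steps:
a(0, 11) - 44*89 = 0 - 44*89 = 0 - 3916 = -3916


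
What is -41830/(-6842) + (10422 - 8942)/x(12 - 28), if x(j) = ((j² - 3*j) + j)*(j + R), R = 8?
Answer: 5390635/985248 ≈ 5.4714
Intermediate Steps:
x(j) = (8 + j)*(j² - 2*j) (x(j) = ((j² - 3*j) + j)*(j + 8) = (j² - 2*j)*(8 + j) = (8 + j)*(j² - 2*j))
-41830/(-6842) + (10422 - 8942)/x(12 - 28) = -41830/(-6842) + (10422 - 8942)/(((12 - 28)*(-16 + (12 - 28)² + 6*(12 - 28)))) = -41830*(-1/6842) + 1480/((-16*(-16 + (-16)² + 6*(-16)))) = 20915/3421 + 1480/((-16*(-16 + 256 - 96))) = 20915/3421 + 1480/((-16*144)) = 20915/3421 + 1480/(-2304) = 20915/3421 + 1480*(-1/2304) = 20915/3421 - 185/288 = 5390635/985248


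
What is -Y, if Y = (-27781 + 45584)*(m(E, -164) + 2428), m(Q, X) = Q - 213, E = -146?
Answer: -36834407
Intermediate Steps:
m(Q, X) = -213 + Q
Y = 36834407 (Y = (-27781 + 45584)*((-213 - 146) + 2428) = 17803*(-359 + 2428) = 17803*2069 = 36834407)
-Y = -1*36834407 = -36834407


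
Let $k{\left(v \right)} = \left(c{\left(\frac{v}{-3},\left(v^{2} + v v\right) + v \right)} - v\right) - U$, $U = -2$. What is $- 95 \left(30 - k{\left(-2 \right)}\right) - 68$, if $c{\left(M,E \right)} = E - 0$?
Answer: $-1968$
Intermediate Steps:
$c{\left(M,E \right)} = E$ ($c{\left(M,E \right)} = E + 0 = E$)
$k{\left(v \right)} = 2 + 2 v^{2}$ ($k{\left(v \right)} = \left(\left(\left(v^{2} + v v\right) + v\right) - v\right) - -2 = \left(\left(\left(v^{2} + v^{2}\right) + v\right) - v\right) + 2 = \left(\left(2 v^{2} + v\right) - v\right) + 2 = \left(\left(v + 2 v^{2}\right) - v\right) + 2 = 2 v^{2} + 2 = 2 + 2 v^{2}$)
$- 95 \left(30 - k{\left(-2 \right)}\right) - 68 = - 95 \left(30 - \left(2 + 2 \left(-2\right)^{2}\right)\right) - 68 = - 95 \left(30 - \left(2 + 2 \cdot 4\right)\right) - 68 = - 95 \left(30 - \left(2 + 8\right)\right) - 68 = - 95 \left(30 - 10\right) - 68 = \left(-95\right) 20 - 68 = -1900 - 68 = -1968$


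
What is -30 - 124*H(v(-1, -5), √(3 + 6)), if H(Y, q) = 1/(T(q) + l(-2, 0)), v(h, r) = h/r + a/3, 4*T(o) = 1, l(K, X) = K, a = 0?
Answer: 286/7 ≈ 40.857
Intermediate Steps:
T(o) = ¼ (T(o) = (¼)*1 = ¼)
v(h, r) = h/r (v(h, r) = h/r + 0/3 = h/r + 0*(⅓) = h/r + 0 = h/r)
H(Y, q) = -4/7 (H(Y, q) = 1/(¼ - 2) = 1/(-7/4) = -4/7)
-30 - 124*H(v(-1, -5), √(3 + 6)) = -30 - 124*(-4/7) = -30 + 496/7 = 286/7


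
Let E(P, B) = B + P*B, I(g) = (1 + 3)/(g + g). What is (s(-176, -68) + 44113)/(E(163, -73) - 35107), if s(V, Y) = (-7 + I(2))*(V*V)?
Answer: 141743/47079 ≈ 3.0107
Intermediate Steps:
I(g) = 2/g (I(g) = 4/((2*g)) = 4*(1/(2*g)) = 2/g)
E(P, B) = B + B*P
s(V, Y) = -6*V**2 (s(V, Y) = (-7 + 2/2)*(V*V) = (-7 + 2*(1/2))*V**2 = (-7 + 1)*V**2 = -6*V**2)
(s(-176, -68) + 44113)/(E(163, -73) - 35107) = (-6*(-176)**2 + 44113)/(-73*(1 + 163) - 35107) = (-6*30976 + 44113)/(-73*164 - 35107) = (-185856 + 44113)/(-11972 - 35107) = -141743/(-47079) = -141743*(-1/47079) = 141743/47079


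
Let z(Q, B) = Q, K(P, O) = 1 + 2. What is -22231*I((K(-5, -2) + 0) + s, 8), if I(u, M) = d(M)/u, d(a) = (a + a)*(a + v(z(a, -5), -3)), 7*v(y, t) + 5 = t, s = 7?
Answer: -8536704/35 ≈ -2.4391e+5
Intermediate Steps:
K(P, O) = 3
v(y, t) = -5/7 + t/7
d(a) = 2*a*(-8/7 + a) (d(a) = (a + a)*(a + (-5/7 + (⅐)*(-3))) = (2*a)*(a + (-5/7 - 3/7)) = (2*a)*(a - 8/7) = (2*a)*(-8/7 + a) = 2*a*(-8/7 + a))
I(u, M) = 2*M*(-8 + 7*M)/(7*u) (I(u, M) = (2*M*(-8 + 7*M)/7)/u = 2*M*(-8 + 7*M)/(7*u))
-22231*I((K(-5, -2) + 0) + s, 8) = -44462*8*(-8 + 7*8)/(7*((3 + 0) + 7)) = -44462*8*(-8 + 56)/(7*(3 + 7)) = -44462*8*48/(7*10) = -22231*384/35 = -8536704/35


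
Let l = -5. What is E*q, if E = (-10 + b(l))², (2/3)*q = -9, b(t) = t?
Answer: -6075/2 ≈ -3037.5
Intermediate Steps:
q = -27/2 (q = (3/2)*(-9) = -27/2 ≈ -13.500)
E = 225 (E = (-10 - 5)² = (-15)² = 225)
E*q = 225*(-27/2) = -6075/2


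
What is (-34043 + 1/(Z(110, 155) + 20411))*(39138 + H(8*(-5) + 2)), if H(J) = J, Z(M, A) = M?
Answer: -27315119318200/20521 ≈ -1.3311e+9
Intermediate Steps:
(-34043 + 1/(Z(110, 155) + 20411))*(39138 + H(8*(-5) + 2)) = (-34043 + 1/(110 + 20411))*(39138 + (8*(-5) + 2)) = (-34043 + 1/20521)*(39138 + (-40 + 2)) = (-34043 + 1/20521)*(39138 - 38) = -698596402/20521*39100 = -27315119318200/20521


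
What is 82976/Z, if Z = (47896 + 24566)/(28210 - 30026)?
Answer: -75342208/36231 ≈ -2079.5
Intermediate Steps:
Z = -36231/908 (Z = 72462/(-1816) = 72462*(-1/1816) = -36231/908 ≈ -39.902)
82976/Z = 82976/(-36231/908) = 82976*(-908/36231) = -75342208/36231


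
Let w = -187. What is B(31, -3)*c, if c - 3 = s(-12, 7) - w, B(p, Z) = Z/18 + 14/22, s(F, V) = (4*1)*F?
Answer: 2201/33 ≈ 66.697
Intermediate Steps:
s(F, V) = 4*F
B(p, Z) = 7/11 + Z/18 (B(p, Z) = Z*(1/18) + 14*(1/22) = Z/18 + 7/11 = 7/11 + Z/18)
c = 142 (c = 3 + (4*(-12) - 1*(-187)) = 3 + (-48 + 187) = 3 + 139 = 142)
B(31, -3)*c = (7/11 + (1/18)*(-3))*142 = (7/11 - ⅙)*142 = (31/66)*142 = 2201/33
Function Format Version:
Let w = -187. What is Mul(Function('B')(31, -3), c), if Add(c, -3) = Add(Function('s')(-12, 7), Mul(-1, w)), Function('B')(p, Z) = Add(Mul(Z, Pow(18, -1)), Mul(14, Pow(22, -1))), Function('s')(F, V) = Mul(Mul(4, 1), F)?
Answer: Rational(2201, 33) ≈ 66.697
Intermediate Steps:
Function('s')(F, V) = Mul(4, F)
Function('B')(p, Z) = Add(Rational(7, 11), Mul(Rational(1, 18), Z)) (Function('B')(p, Z) = Add(Mul(Z, Rational(1, 18)), Mul(14, Rational(1, 22))) = Add(Mul(Rational(1, 18), Z), Rational(7, 11)) = Add(Rational(7, 11), Mul(Rational(1, 18), Z)))
c = 142 (c = Add(3, Add(Mul(4, -12), Mul(-1, -187))) = Add(3, Add(-48, 187)) = Add(3, 139) = 142)
Mul(Function('B')(31, -3), c) = Mul(Add(Rational(7, 11), Mul(Rational(1, 18), -3)), 142) = Mul(Add(Rational(7, 11), Rational(-1, 6)), 142) = Mul(Rational(31, 66), 142) = Rational(2201, 33)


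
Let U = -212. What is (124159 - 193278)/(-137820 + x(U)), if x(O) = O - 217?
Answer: 69119/138249 ≈ 0.49996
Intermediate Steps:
x(O) = -217 + O
(124159 - 193278)/(-137820 + x(U)) = (124159 - 193278)/(-137820 + (-217 - 212)) = -69119/(-137820 - 429) = -69119/(-138249) = -69119*(-1/138249) = 69119/138249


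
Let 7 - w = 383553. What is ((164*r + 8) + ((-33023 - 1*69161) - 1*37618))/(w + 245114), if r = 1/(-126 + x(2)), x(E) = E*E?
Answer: 2131879/2111088 ≈ 1.0098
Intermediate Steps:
w = -383546 (w = 7 - 1*383553 = 7 - 383553 = -383546)
x(E) = E**2
r = -1/122 (r = 1/(-126 + 2**2) = 1/(-126 + 4) = 1/(-122) = -1/122 ≈ -0.0081967)
((164*r + 8) + ((-33023 - 1*69161) - 1*37618))/(w + 245114) = ((164*(-1/122) + 8) + ((-33023 - 1*69161) - 1*37618))/(-383546 + 245114) = ((-82/61 + 8) + ((-33023 - 69161) - 37618))/(-138432) = (406/61 + (-102184 - 37618))*(-1/138432) = (406/61 - 139802)*(-1/138432) = -8527516/61*(-1/138432) = 2131879/2111088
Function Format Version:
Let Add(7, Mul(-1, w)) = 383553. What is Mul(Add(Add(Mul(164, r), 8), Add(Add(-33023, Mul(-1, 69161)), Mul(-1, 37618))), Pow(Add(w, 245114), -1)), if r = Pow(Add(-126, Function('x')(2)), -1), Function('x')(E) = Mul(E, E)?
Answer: Rational(2131879, 2111088) ≈ 1.0098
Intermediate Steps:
w = -383546 (w = Add(7, Mul(-1, 383553)) = Add(7, -383553) = -383546)
Function('x')(E) = Pow(E, 2)
r = Rational(-1, 122) (r = Pow(Add(-126, Pow(2, 2)), -1) = Pow(Add(-126, 4), -1) = Pow(-122, -1) = Rational(-1, 122) ≈ -0.0081967)
Mul(Add(Add(Mul(164, r), 8), Add(Add(-33023, Mul(-1, 69161)), Mul(-1, 37618))), Pow(Add(w, 245114), -1)) = Mul(Add(Add(Mul(164, Rational(-1, 122)), 8), Add(Add(-33023, Mul(-1, 69161)), Mul(-1, 37618))), Pow(Add(-383546, 245114), -1)) = Mul(Add(Add(Rational(-82, 61), 8), Add(Add(-33023, -69161), -37618)), Pow(-138432, -1)) = Mul(Add(Rational(406, 61), Add(-102184, -37618)), Rational(-1, 138432)) = Mul(Add(Rational(406, 61), -139802), Rational(-1, 138432)) = Mul(Rational(-8527516, 61), Rational(-1, 138432)) = Rational(2131879, 2111088)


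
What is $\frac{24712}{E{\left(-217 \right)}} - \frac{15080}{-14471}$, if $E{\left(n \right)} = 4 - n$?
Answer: $\frac{12446208}{110279} \approx 112.86$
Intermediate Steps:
$\frac{24712}{E{\left(-217 \right)}} - \frac{15080}{-14471} = \frac{24712}{4 - -217} - \frac{15080}{-14471} = \frac{24712}{4 + 217} - - \frac{520}{499} = \frac{24712}{221} + \frac{520}{499} = \frac{12446208}{110279}$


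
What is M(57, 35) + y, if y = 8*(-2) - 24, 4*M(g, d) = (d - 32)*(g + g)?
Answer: 91/2 ≈ 45.500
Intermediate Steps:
M(g, d) = g*(-32 + d)/2 (M(g, d) = ((d - 32)*(g + g))/4 = ((-32 + d)*(2*g))/4 = (2*g*(-32 + d))/4 = g*(-32 + d)/2)
y = -40 (y = -16 - 24 = -40)
M(57, 35) + y = (1/2)*57*(-32 + 35) - 40 = (1/2)*57*3 - 40 = 171/2 - 40 = 91/2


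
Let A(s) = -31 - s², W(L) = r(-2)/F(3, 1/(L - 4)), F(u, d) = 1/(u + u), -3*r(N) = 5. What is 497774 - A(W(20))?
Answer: 497905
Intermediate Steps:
r(N) = -5/3 (r(N) = -⅓*5 = -5/3)
F(u, d) = 1/(2*u)
W(L) = -10 (W(L) = -5/(3*((½)/3)) = -5/(3*((½)*(⅓))) = -5/(3*⅙) = -5/3*6 = -10)
497774 - A(W(20)) = 497774 - (-31 - 1*(-10)²) = 497774 - (-31 - 1*100) = 497774 - (-31 - 100) = 497774 - 1*(-131) = 497774 + 131 = 497905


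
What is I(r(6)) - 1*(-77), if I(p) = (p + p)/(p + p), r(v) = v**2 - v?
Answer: 78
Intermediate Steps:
I(p) = 1 (I(p) = (2*p)/((2*p)) = (2*p)*(1/(2*p)) = 1)
I(r(6)) - 1*(-77) = 1 - 1*(-77) = 1 + 77 = 78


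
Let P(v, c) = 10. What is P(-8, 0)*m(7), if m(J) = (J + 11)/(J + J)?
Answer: 90/7 ≈ 12.857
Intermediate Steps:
m(J) = (11 + J)/(2*J) (m(J) = (11 + J)/((2*J)) = (11 + J)*(1/(2*J)) = (11 + J)/(2*J))
P(-8, 0)*m(7) = 10*((½)*(11 + 7)/7) = 10*((½)*(⅐)*18) = 10*(9/7) = 90/7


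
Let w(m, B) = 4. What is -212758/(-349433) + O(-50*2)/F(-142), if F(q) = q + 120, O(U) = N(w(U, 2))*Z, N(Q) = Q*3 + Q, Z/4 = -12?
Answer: 19503230/549109 ≈ 35.518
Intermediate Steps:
Z = -48 (Z = 4*(-12) = -48)
N(Q) = 4*Q (N(Q) = 3*Q + Q = 4*Q)
O(U) = -768 (O(U) = (4*4)*(-48) = 16*(-48) = -768)
F(q) = 120 + q
-212758/(-349433) + O(-50*2)/F(-142) = -212758/(-349433) - 768/(120 - 142) = -212758*(-1/349433) - 768/(-22) = 30394/49919 - 768*(-1/22) = 30394/49919 + 384/11 = 19503230/549109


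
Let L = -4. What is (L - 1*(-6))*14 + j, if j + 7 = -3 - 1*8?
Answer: 10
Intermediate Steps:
j = -18 (j = -7 + (-3 - 1*8) = -7 + (-3 - 8) = -7 - 11 = -18)
(L - 1*(-6))*14 + j = (-4 - 1*(-6))*14 - 18 = (-4 + 6)*14 - 18 = 2*14 - 18 = 28 - 18 = 10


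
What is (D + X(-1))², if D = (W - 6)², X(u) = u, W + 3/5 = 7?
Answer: 441/625 ≈ 0.70560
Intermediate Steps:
W = 32/5 (W = -⅗ + 7 = 32/5 ≈ 6.4000)
D = 4/25 (D = (32/5 - 6)² = (⅖)² = 4/25 ≈ 0.16000)
(D + X(-1))² = (4/25 - 1)² = (-21/25)² = 441/625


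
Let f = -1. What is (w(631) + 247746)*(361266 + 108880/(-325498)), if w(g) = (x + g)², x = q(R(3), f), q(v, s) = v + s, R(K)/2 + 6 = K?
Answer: 37459986697124868/162749 ≈ 2.3017e+11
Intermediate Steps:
R(K) = -12 + 2*K
q(v, s) = s + v
x = -7 (x = -1 + (-12 + 2*3) = -1 + (-12 + 6) = -1 - 6 = -7)
w(g) = (-7 + g)²
(w(631) + 247746)*(361266 + 108880/(-325498)) = ((-7 + 631)² + 247746)*(361266 + 108880/(-325498)) = (624² + 247746)*(361266 + 108880*(-1/325498)) = (389376 + 247746)*(361266 - 54440/162749) = 637122*(58795625794/162749) = 37459986697124868/162749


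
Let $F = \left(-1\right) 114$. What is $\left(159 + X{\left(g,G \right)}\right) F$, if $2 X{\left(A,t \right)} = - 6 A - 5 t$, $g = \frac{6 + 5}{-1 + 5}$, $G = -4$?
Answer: $- \frac{36651}{2} \approx -18326.0$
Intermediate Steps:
$g = \frac{11}{4} \approx 2.75$
$X{\left(A,t \right)} = - 3 A - \frac{5 t}{2}$ ($X{\left(A,t \right)} = \frac{- 6 A - 5 t}{2} = - 3 A - \frac{5 t}{2}$)
$F = -114$
$\left(159 + X{\left(g,G \right)}\right) F = \left(159 - - \frac{7}{4}\right) \left(-114\right) = \left(159 + \left(- \frac{33}{4} + 10\right)\right) \left(-114\right) = \left(159 + \frac{7}{4}\right) \left(-114\right) = \frac{643}{4} \left(-114\right) = - \frac{36651}{2}$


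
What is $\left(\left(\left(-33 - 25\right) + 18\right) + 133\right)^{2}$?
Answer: $8649$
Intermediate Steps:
$\left(\left(\left(-33 - 25\right) + 18\right) + 133\right)^{2} = \left(\left(-58 + 18\right) + 133\right)^{2} = \left(-40 + 133\right)^{2} = 93^{2} = 8649$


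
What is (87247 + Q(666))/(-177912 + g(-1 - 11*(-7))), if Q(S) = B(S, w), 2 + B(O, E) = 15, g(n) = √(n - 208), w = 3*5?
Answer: -1293716760/2637723323 - 43630*I*√33/7913169969 ≈ -0.49047 - 3.1673e-5*I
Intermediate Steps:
w = 15
g(n) = √(-208 + n)
B(O, E) = 13 (B(O, E) = -2 + 15 = 13)
Q(S) = 13
(87247 + Q(666))/(-177912 + g(-1 - 11*(-7))) = (87247 + 13)/(-177912 + √(-208 + (-1 - 11*(-7)))) = 87260/(-177912 + √(-208 + (-1 + 77))) = 87260/(-177912 + √(-208 + 76)) = 87260/(-177912 + √(-132)) = 87260/(-177912 + 2*I*√33)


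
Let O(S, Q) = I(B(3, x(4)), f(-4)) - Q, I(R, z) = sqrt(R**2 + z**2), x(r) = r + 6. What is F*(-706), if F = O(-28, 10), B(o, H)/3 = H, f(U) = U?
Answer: 7060 - 1412*sqrt(229) ≈ -14307.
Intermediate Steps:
x(r) = 6 + r
B(o, H) = 3*H
O(S, Q) = -Q + 2*sqrt(229) (O(S, Q) = sqrt((3*(6 + 4))**2 + (-4)**2) - Q = sqrt((3*10)**2 + 16) - Q = sqrt(30**2 + 16) - Q = sqrt(900 + 16) - Q = sqrt(916) - Q = 2*sqrt(229) - Q = -Q + 2*sqrt(229))
F = -10 + 2*sqrt(229) (F = -1*10 + 2*sqrt(229) = -10 + 2*sqrt(229) ≈ 20.266)
F*(-706) = (-10 + 2*sqrt(229))*(-706) = 7060 - 1412*sqrt(229)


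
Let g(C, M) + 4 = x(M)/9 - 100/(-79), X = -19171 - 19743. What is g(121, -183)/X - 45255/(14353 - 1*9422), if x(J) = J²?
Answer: -140571639263/15158909786 ≈ -9.2732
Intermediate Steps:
X = -38914
g(C, M) = -216/79 + M²/9 (g(C, M) = -4 + (M²/9 - 100/(-79)) = -4 + (M²*(⅑) - 100*(-1/79)) = -4 + (M²/9 + 100/79) = -4 + (100/79 + M²/9) = -216/79 + M²/9)
g(121, -183)/X - 45255/(14353 - 1*9422) = (-216/79 + (⅑)*(-183)²)/(-38914) - 45255/(14353 - 1*9422) = (-216/79 + (⅑)*33489)*(-1/38914) - 45255/(14353 - 9422) = (-216/79 + 3721)*(-1/38914) - 45255/4931 = (293743/79)*(-1/38914) - 45255*1/4931 = -293743/3074206 - 45255/4931 = -140571639263/15158909786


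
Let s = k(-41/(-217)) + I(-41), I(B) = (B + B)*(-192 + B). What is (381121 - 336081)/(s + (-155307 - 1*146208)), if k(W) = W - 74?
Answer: -977368/6129877 ≈ -0.15944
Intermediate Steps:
I(B) = 2*B*(-192 + B) (I(B) = (2*B)*(-192 + B) = 2*B*(-192 + B))
k(W) = -74 + W
s = 4129985/217 (s = (-74 - 41/(-217)) + 2*(-41)*(-192 - 41) = (-74 - 41*(-1/217)) + 2*(-41)*(-233) = (-74 + 41/217) + 19106 = -16017/217 + 19106 = 4129985/217 ≈ 19032.)
(381121 - 336081)/(s + (-155307 - 1*146208)) = (381121 - 336081)/(4129985/217 + (-155307 - 1*146208)) = 45040/(4129985/217 + (-155307 - 146208)) = 45040/(4129985/217 - 301515) = 45040/(-61298770/217) = 45040*(-217/61298770) = -977368/6129877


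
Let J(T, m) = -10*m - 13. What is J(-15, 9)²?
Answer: 10609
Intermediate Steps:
J(T, m) = -13 - 10*m
J(-15, 9)² = (-13 - 10*9)² = (-13 - 90)² = (-103)² = 10609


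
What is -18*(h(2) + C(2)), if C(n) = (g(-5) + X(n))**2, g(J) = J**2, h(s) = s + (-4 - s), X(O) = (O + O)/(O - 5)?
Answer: -10010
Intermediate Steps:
X(O) = 2*O/(-5 + O) (X(O) = (2*O)/(-5 + O) = 2*O/(-5 + O))
h(s) = -4
C(n) = (25 + 2*n/(-5 + n))**2 (C(n) = ((-5)**2 + 2*n/(-5 + n))**2 = (25 + 2*n/(-5 + n))**2)
-18*(h(2) + C(2)) = -18*(-4 + (-125 + 27*2)**2/(-5 + 2)**2) = -18*(-4 + (-125 + 54)**2/(-3)**2) = -18*(-4 + (-71)**2*(1/9)) = -18*(-4 + 5041*(1/9)) = -18*(-4 + 5041/9) = -18*5005/9 = -10010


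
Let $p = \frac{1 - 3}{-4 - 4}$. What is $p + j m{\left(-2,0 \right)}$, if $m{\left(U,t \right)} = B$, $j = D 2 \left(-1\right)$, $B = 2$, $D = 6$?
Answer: $- \frac{95}{4} \approx -23.75$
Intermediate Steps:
$j = -12$ ($j = 6 \cdot 2 \left(-1\right) = 12 \left(-1\right) = -12$)
$m{\left(U,t \right)} = 2$
$p = \frac{1}{4}$ ($p = - \frac{2}{-8} = \left(-2\right) \left(- \frac{1}{8}\right) = \frac{1}{4} \approx 0.25$)
$p + j m{\left(-2,0 \right)} = \frac{1}{4} - 24 = - \frac{95}{4}$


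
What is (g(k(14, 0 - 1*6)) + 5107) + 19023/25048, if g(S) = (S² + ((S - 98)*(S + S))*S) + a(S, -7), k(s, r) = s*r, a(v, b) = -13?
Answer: -64028530209/25048 ≈ -2.5562e+6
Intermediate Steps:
k(s, r) = r*s
g(S) = -13 + S² + 2*S²*(-98 + S) (g(S) = (S² + ((S - 98)*(S + S))*S) - 13 = (S² + ((-98 + S)*(2*S))*S) - 13 = (S² + (2*S*(-98 + S))*S) - 13 = (S² + 2*S²*(-98 + S)) - 13 = -13 + S² + 2*S²*(-98 + S))
(g(k(14, 0 - 1*6)) + 5107) + 19023/25048 = ((-13 - 195*196*(0 - 1*6)² + 2*((0 - 1*6)*14)³) + 5107) + 19023/25048 = ((-13 - 195*196*(0 - 6)² + 2*((0 - 6)*14)³) + 5107) + 19023*(1/25048) = ((-13 - 195*(-6*14)² + 2*(-6*14)³) + 5107) + 19023/25048 = ((-13 - 195*(-84)² + 2*(-84)³) + 5107) + 19023/25048 = ((-13 - 195*7056 + 2*(-592704)) + 5107) + 19023/25048 = ((-13 - 1375920 - 1185408) + 5107) + 19023/25048 = (-2561341 + 5107) + 19023/25048 = -2556234 + 19023/25048 = -64028530209/25048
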